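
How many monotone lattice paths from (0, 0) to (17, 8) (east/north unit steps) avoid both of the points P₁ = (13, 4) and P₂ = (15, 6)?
Number of paths = 675071

Inclusion–exclusion. Total paths: C(25, 17) = 1081575. Through P₁: C(17, 13)·C(8, 4) = 166600. Through P₂: C(21, 15)·C(4, 2) = 325584. Since P₁ is strictly southwest of P₂, a monotone path through both must visit P₁ then P₂; paths through both = C(17, 13)·C(4, 2)·C(4, 2) = 85680. Avoid both = 1081575 − 166600 − 325584 + 85680 = 675071.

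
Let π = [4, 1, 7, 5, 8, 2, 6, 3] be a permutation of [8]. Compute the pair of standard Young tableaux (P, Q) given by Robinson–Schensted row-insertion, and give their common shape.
P = [1, 2, 3] / [4, 5, 6] / [7, 8];  Q = [1, 3, 5] / [2, 4, 7] / [6, 8];  common shape = (3, 3, 2)

Row-insert the values π_1, π_2, … into P one at a time, bumping the leftmost entry strictly greater than the inserted value down to the next row. The recording tableau Q records, in position (i, j), the step at which that cell was added to P.
  Insert 4 (step 1): P = [4];  Q = [1]
  Insert 1 (step 2): P = [1] / [4];  Q = [1] / [2]
  Insert 7 (step 3): P = [1, 7] / [4];  Q = [1, 3] / [2]
  Insert 5 (step 4): P = [1, 5] / [4, 7];  Q = [1, 3] / [2, 4]
  Insert 8 (step 5): P = [1, 5, 8] / [4, 7];  Q = [1, 3, 5] / [2, 4]
  Insert 2 (step 6): P = [1, 2, 8] / [4, 5] / [7];  Q = [1, 3, 5] / [2, 4] / [6]
  Insert 6 (step 7): P = [1, 2, 6] / [4, 5, 8] / [7];  Q = [1, 3, 5] / [2, 4, 7] / [6]
  Insert 3 (step 8): P = [1, 2, 3] / [4, 5, 6] / [7, 8];  Q = [1, 3, 5] / [2, 4, 7] / [6, 8]
Final shape: (3, 3, 2).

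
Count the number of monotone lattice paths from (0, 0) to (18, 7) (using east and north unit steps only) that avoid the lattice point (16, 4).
Number of paths = 432250

Total paths from (0, 0) to (18, 7): C(25, 18) = 480700. Paths through (16, 4): (paths (0, 0) → (16, 4)) × (paths (16, 4) → (18, 7)) = C(20, 16) · C(5, 2) = 4845 · 10 = 48450. Avoidance count = 480700 − 48450 = 432250.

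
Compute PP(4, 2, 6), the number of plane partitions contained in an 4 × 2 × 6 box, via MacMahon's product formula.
PP(4, 2, 6) = 13860

Evaluate the triple product over i = 1..4, j = 1..2, k = 1..6. The factors are (2/1) · (3/2) · (4/3) · (5/4) · (6/5) · (7/6) · (3/2) · (4/3) · … (48 factors total). The numerators and denominators telescope so the product is an integer; carrying out the multiplication exactly gives PP(4, 2, 6) = 13860.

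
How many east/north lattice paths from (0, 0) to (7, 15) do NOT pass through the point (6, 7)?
Number of paths = 155100

Total paths from (0, 0) to (7, 15): C(22, 7) = 170544. Paths through (6, 7): (paths (0, 0) → (6, 7)) × (paths (6, 7) → (7, 15)) = C(13, 6) · C(9, 1) = 1716 · 9 = 15444. Avoidance count = 170544 − 15444 = 155100.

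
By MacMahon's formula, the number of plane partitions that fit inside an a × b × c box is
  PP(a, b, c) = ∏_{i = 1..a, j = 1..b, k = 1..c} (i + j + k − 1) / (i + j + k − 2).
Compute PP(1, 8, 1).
PP(1, 8, 1) = 9

Evaluate the triple product over i = 1..1, j = 1..8, k = 1..1. The factors are (2/1) · (3/2) · (4/3) · (5/4) · (6/5) · (7/6) · (8/7) · (9/8). The numerators and denominators telescope so the product is an integer; carrying out the multiplication exactly gives PP(1, 8, 1) = 9.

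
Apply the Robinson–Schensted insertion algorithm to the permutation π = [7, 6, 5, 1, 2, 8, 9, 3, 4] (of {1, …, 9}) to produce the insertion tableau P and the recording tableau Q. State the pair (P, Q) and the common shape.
P = [1, 2, 3, 4] / [5, 8, 9] / [6] / [7];  Q = [1, 5, 6, 7] / [2, 8, 9] / [3] / [4];  common shape = (4, 3, 1, 1)

Row-insert the values π_1, π_2, … into P one at a time, bumping the leftmost entry strictly greater than the inserted value down to the next row. The recording tableau Q records, in position (i, j), the step at which that cell was added to P.
  Insert 7 (step 1): P = [7];  Q = [1]
  Insert 6 (step 2): P = [6] / [7];  Q = [1] / [2]
  Insert 5 (step 3): P = [5] / [6] / [7];  Q = [1] / [2] / [3]
  Insert 1 (step 4): P = [1] / [5] / [6] / [7];  Q = [1] / [2] / [3] / [4]
  Insert 2 (step 5): P = [1, 2] / [5] / [6] / [7];  Q = [1, 5] / [2] / [3] / [4]
  Insert 8 (step 6): P = [1, 2, 8] / [5] / [6] / [7];  Q = [1, 5, 6] / [2] / [3] / [4]
  Insert 9 (step 7): P = [1, 2, 8, 9] / [5] / [6] / [7];  Q = [1, 5, 6, 7] / [2] / [3] / [4]
  Insert 3 (step 8): P = [1, 2, 3, 9] / [5, 8] / [6] / [7];  Q = [1, 5, 6, 7] / [2, 8] / [3] / [4]
  Insert 4 (step 9): P = [1, 2, 3, 4] / [5, 8, 9] / [6] / [7];  Q = [1, 5, 6, 7] / [2, 8, 9] / [3] / [4]
Final shape: (4, 3, 1, 1).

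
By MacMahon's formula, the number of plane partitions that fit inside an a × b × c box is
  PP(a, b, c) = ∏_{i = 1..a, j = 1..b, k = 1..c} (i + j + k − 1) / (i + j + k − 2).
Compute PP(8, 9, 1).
PP(8, 9, 1) = 24310

Evaluate the triple product over i = 1..8, j = 1..9, k = 1..1. The factors are (2/1) · (3/2) · (4/3) · (5/4) · (6/5) · (7/6) · (8/7) · (9/8) · … (72 factors total). The numerators and denominators telescope so the product is an integer; carrying out the multiplication exactly gives PP(8, 9, 1) = 24310.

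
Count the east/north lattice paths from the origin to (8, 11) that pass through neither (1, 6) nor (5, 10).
Number of paths = 59986

Inclusion–exclusion. Total paths: C(19, 8) = 75582. Through P₁: C(7, 1)·C(12, 7) = 5544. Through P₂: C(15, 5)·C(4, 3) = 12012. Since P₁ is strictly southwest of P₂, a monotone path through both must visit P₁ then P₂; paths through both = C(7, 1)·C(8, 4)·C(4, 3) = 1960. Avoid both = 75582 − 5544 − 12012 + 1960 = 59986.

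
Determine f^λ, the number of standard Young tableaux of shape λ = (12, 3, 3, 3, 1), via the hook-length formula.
# SYT of shape (12, 3, 3, 3, 1) = 61555725

Hook-length formula: f^λ = n! / Π hook(c), product over all cells c of the Young diagram. For λ = (12, 3, 3, 3, 1), n = 22 boxes. Hook lengths by row (left-to-right, top-to-bottom): [16, 14, 13, 9, 8, 7, 6, 5, 4, 3, 2, 1]; [6, 4, 3]; [5, 3, 2]; [4, 2, 1]; [1]. Product of hooks = 18259889356800. So f^λ = 22! / 18259889356800 = 1124000727777607680000 / 18259889356800 = 61555725.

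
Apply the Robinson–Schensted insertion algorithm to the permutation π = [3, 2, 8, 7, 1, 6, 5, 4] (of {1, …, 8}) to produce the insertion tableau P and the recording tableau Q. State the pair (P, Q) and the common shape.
P = [1, 4] / [2, 5] / [3, 6] / [7] / [8];  Q = [1, 3] / [2, 4] / [5, 6] / [7] / [8];  common shape = (2, 2, 2, 1, 1)

Row-insert the values π_1, π_2, … into P one at a time, bumping the leftmost entry strictly greater than the inserted value down to the next row. The recording tableau Q records, in position (i, j), the step at which that cell was added to P.
  Insert 3 (step 1): P = [3];  Q = [1]
  Insert 2 (step 2): P = [2] / [3];  Q = [1] / [2]
  Insert 8 (step 3): P = [2, 8] / [3];  Q = [1, 3] / [2]
  Insert 7 (step 4): P = [2, 7] / [3, 8];  Q = [1, 3] / [2, 4]
  Insert 1 (step 5): P = [1, 7] / [2, 8] / [3];  Q = [1, 3] / [2, 4] / [5]
  Insert 6 (step 6): P = [1, 6] / [2, 7] / [3, 8];  Q = [1, 3] / [2, 4] / [5, 6]
  Insert 5 (step 7): P = [1, 5] / [2, 6] / [3, 7] / [8];  Q = [1, 3] / [2, 4] / [5, 6] / [7]
  Insert 4 (step 8): P = [1, 4] / [2, 5] / [3, 6] / [7] / [8];  Q = [1, 3] / [2, 4] / [5, 6] / [7] / [8]
Final shape: (2, 2, 2, 1, 1).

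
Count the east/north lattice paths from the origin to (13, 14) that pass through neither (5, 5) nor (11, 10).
Number of paths = 10387800

Inclusion–exclusion. Total paths: C(27, 13) = 20058300. Through P₁: C(10, 5)·C(17, 8) = 6126120. Through P₂: C(21, 11)·C(6, 2) = 5290740. Since P₁ is strictly southwest of P₂, a monotone path through both must visit P₁ then P₂; paths through both = C(10, 5)·C(11, 6)·C(6, 2) = 1746360. Avoid both = 20058300 − 6126120 − 5290740 + 1746360 = 10387800.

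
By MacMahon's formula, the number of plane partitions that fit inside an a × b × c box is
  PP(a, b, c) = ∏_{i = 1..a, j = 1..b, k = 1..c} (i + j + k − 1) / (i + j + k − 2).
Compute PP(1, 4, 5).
PP(1, 4, 5) = 126

Evaluate the triple product over i = 1..1, j = 1..4, k = 1..5. The factors are (2/1) · (3/2) · (4/3) · (5/4) · (6/5) · (3/2) · (4/3) · (5/4) · … (20 factors total). The numerators and denominators telescope so the product is an integer; carrying out the multiplication exactly gives PP(1, 4, 5) = 126.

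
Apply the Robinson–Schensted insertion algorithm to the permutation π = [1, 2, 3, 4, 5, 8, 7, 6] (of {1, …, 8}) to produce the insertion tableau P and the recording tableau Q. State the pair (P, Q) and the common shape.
P = [1, 2, 3, 4, 5, 6] / [7] / [8];  Q = [1, 2, 3, 4, 5, 6] / [7] / [8];  common shape = (6, 1, 1)

Row-insert the values π_1, π_2, … into P one at a time, bumping the leftmost entry strictly greater than the inserted value down to the next row. The recording tableau Q records, in position (i, j), the step at which that cell was added to P.
  Insert 1 (step 1): P = [1];  Q = [1]
  Insert 2 (step 2): P = [1, 2];  Q = [1, 2]
  Insert 3 (step 3): P = [1, 2, 3];  Q = [1, 2, 3]
  Insert 4 (step 4): P = [1, 2, 3, 4];  Q = [1, 2, 3, 4]
  Insert 5 (step 5): P = [1, 2, 3, 4, 5];  Q = [1, 2, 3, 4, 5]
  Insert 8 (step 6): P = [1, 2, 3, 4, 5, 8];  Q = [1, 2, 3, 4, 5, 6]
  Insert 7 (step 7): P = [1, 2, 3, 4, 5, 7] / [8];  Q = [1, 2, 3, 4, 5, 6] / [7]
  Insert 6 (step 8): P = [1, 2, 3, 4, 5, 6] / [7] / [8];  Q = [1, 2, 3, 4, 5, 6] / [7] / [8]
Final shape: (6, 1, 1).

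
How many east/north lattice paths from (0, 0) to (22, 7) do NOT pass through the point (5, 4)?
Number of paths = 1417140

Total paths from (0, 0) to (22, 7): C(29, 22) = 1560780. Paths through (5, 4): (paths (0, 0) → (5, 4)) × (paths (5, 4) → (22, 7)) = C(9, 5) · C(20, 17) = 126 · 1140 = 143640. Avoidance count = 1560780 − 143640 = 1417140.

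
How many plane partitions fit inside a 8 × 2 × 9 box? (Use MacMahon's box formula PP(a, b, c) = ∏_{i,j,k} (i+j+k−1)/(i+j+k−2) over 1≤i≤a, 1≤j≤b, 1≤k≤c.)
PP(8, 2, 9) = 118195220

Evaluate the triple product over i = 1..8, j = 1..2, k = 1..9. The factors are (2/1) · (3/2) · (4/3) · (5/4) · (6/5) · (7/6) · (8/7) · (9/8) · … (144 factors total). The numerators and denominators telescope so the product is an integer; carrying out the multiplication exactly gives PP(8, 2, 9) = 118195220.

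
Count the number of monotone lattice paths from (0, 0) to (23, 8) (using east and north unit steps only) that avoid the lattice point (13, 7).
Number of paths = 7036005

Total paths from (0, 0) to (23, 8): C(31, 23) = 7888725. Paths through (13, 7): (paths (0, 0) → (13, 7)) × (paths (13, 7) → (23, 8)) = C(20, 13) · C(11, 10) = 77520 · 11 = 852720. Avoidance count = 7888725 − 852720 = 7036005.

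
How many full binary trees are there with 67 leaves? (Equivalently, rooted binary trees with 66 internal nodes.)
C_66 = 5632681584560312734993915705849145100

These full binary trees are counted by the Catalan number C_n = (1/(n + 1)) · C(2n, n). For n = 66: C_66 = (1/67) · C(132, 66) = 377389666165540953244592352291892721700/67 = 5632681584560312734993915705849145100.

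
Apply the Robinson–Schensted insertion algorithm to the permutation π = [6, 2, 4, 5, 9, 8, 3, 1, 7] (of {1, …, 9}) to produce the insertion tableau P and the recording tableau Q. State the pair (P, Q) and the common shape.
P = [1, 3, 5, 7] / [2, 8] / [4, 9] / [6];  Q = [1, 3, 4, 5] / [2, 6] / [7, 9] / [8];  common shape = (4, 2, 2, 1)

Row-insert the values π_1, π_2, … into P one at a time, bumping the leftmost entry strictly greater than the inserted value down to the next row. The recording tableau Q records, in position (i, j), the step at which that cell was added to P.
  Insert 6 (step 1): P = [6];  Q = [1]
  Insert 2 (step 2): P = [2] / [6];  Q = [1] / [2]
  Insert 4 (step 3): P = [2, 4] / [6];  Q = [1, 3] / [2]
  Insert 5 (step 4): P = [2, 4, 5] / [6];  Q = [1, 3, 4] / [2]
  Insert 9 (step 5): P = [2, 4, 5, 9] / [6];  Q = [1, 3, 4, 5] / [2]
  Insert 8 (step 6): P = [2, 4, 5, 8] / [6, 9];  Q = [1, 3, 4, 5] / [2, 6]
  Insert 3 (step 7): P = [2, 3, 5, 8] / [4, 9] / [6];  Q = [1, 3, 4, 5] / [2, 6] / [7]
  Insert 1 (step 8): P = [1, 3, 5, 8] / [2, 9] / [4] / [6];  Q = [1, 3, 4, 5] / [2, 6] / [7] / [8]
  Insert 7 (step 9): P = [1, 3, 5, 7] / [2, 8] / [4, 9] / [6];  Q = [1, 3, 4, 5] / [2, 6] / [7, 9] / [8]
Final shape: (4, 2, 2, 1).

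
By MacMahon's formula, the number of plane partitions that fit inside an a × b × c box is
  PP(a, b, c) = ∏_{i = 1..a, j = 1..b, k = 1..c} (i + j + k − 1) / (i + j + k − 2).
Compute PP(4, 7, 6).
PP(4, 7, 6) = 12544848030

Evaluate the triple product over i = 1..4, j = 1..7, k = 1..6. The factors are (2/1) · (3/2) · (4/3) · (5/4) · (6/5) · (7/6) · (3/2) · (4/3) · … (168 factors total). The numerators and denominators telescope so the product is an integer; carrying out the multiplication exactly gives PP(4, 7, 6) = 12544848030.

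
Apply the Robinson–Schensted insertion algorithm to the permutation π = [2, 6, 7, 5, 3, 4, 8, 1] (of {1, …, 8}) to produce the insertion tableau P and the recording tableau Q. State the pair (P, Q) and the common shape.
P = [1, 3, 4, 8] / [2, 7] / [5] / [6];  Q = [1, 2, 3, 7] / [4, 6] / [5] / [8];  common shape = (4, 2, 1, 1)

Row-insert the values π_1, π_2, … into P one at a time, bumping the leftmost entry strictly greater than the inserted value down to the next row. The recording tableau Q records, in position (i, j), the step at which that cell was added to P.
  Insert 2 (step 1): P = [2];  Q = [1]
  Insert 6 (step 2): P = [2, 6];  Q = [1, 2]
  Insert 7 (step 3): P = [2, 6, 7];  Q = [1, 2, 3]
  Insert 5 (step 4): P = [2, 5, 7] / [6];  Q = [1, 2, 3] / [4]
  Insert 3 (step 5): P = [2, 3, 7] / [5] / [6];  Q = [1, 2, 3] / [4] / [5]
  Insert 4 (step 6): P = [2, 3, 4] / [5, 7] / [6];  Q = [1, 2, 3] / [4, 6] / [5]
  Insert 8 (step 7): P = [2, 3, 4, 8] / [5, 7] / [6];  Q = [1, 2, 3, 7] / [4, 6] / [5]
  Insert 1 (step 8): P = [1, 3, 4, 8] / [2, 7] / [5] / [6];  Q = [1, 2, 3, 7] / [4, 6] / [5] / [8]
Final shape: (4, 2, 1, 1).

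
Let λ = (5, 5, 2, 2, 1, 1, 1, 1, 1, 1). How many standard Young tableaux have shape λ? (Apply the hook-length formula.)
# SYT of shape (5, 5, 2, 2, 1, 1, 1, 1, 1, 1) = 21318000

Hook-length formula: f^λ = n! / Π hook(c), product over all cells c of the Young diagram. For λ = (5, 5, 2, 2, 1, 1, 1, 1, 1, 1), n = 20 boxes. Hook lengths by row (left-to-right, top-to-bottom): [14, 7, 4, 3, 2]; [13, 6, 3, 2, 1]; [9, 2]; [8, 1]; [6]; [5]; [4]; [3]; [2]; [1]. Product of hooks = 114124308480. So f^λ = 20! / 114124308480 = 2432902008176640000 / 114124308480 = 21318000.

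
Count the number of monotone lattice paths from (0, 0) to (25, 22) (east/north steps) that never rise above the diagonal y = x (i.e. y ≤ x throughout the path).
Number of paths = 2282138106804

By the reflection principle (André's argument), the number of monotone paths to (25, 22) with n ≤ m that never go above y = x is C(47, 25) − C(47, 26) = 14833897694226 − 12551759587422 = 2282138106804.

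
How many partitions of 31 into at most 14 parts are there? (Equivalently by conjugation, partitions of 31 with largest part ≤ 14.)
p(31, parts ≤ 14) = 5928

Use the recurrence p(n, m) = p(n, m−1) + p(n−m, m): either the largest part is < m (count p(n, m−1)) or the largest part is exactly m (remove one copy of m, count p(n−m, m)). With p(0, ·) = 1 this gives p(31, parts ≤ 14) = 5928. (By conjugating Young diagrams, this also counts partitions of 31 into at most 14 parts.)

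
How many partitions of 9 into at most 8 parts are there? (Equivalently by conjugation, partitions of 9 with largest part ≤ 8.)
p(9, parts ≤ 8) = 29

Partitions of 9 with all parts ≤ 8: 8+1, 7+2, 7+1+1, 6+3, 6+2+1, 6+1+1+1, 5+4, 5+3+1, 5+2+2, 5+2+1+1, 5+1+1+1+1, 4+4+1, 4+3+2, 4+3+1+1, 4+2+2+1, 4+2+1+1+1, 4+1+1+1+1+1, 3+3+3, 3+3+2+1, 3+3+1+1+1, 3+2+2+2, 3+2+2+1+1, 3+2+1+1+1+1, 3+1+1+1+1+1+1, 2+2+2+2+1, 2+2+2+1+1+1, 2+2+1+1+1+1+1, 2+1+1+1+1+1+1+1, 1+1+1+1+1+1+1+1+1. Count = 29.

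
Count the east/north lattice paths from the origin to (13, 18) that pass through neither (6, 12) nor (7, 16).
Number of paths = 170131815

Inclusion–exclusion. Total paths: C(31, 13) = 206253075. Through P₁: C(18, 6)·C(13, 7) = 31855824. Through P₂: C(23, 7)·C(8, 6) = 6864396. Since P₁ is strictly southwest of P₂, a monotone path through both must visit P₁ then P₂; paths through both = C(18, 6)·C(5, 1)·C(8, 6) = 2598960. Avoid both = 206253075 − 31855824 − 6864396 + 2598960 = 170131815.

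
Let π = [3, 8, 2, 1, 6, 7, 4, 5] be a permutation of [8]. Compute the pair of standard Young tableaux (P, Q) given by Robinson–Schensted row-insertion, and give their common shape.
P = [1, 4, 5] / [2, 6, 7] / [3, 8];  Q = [1, 2, 6] / [3, 5, 8] / [4, 7];  common shape = (3, 3, 2)

Row-insert the values π_1, π_2, … into P one at a time, bumping the leftmost entry strictly greater than the inserted value down to the next row. The recording tableau Q records, in position (i, j), the step at which that cell was added to P.
  Insert 3 (step 1): P = [3];  Q = [1]
  Insert 8 (step 2): P = [3, 8];  Q = [1, 2]
  Insert 2 (step 3): P = [2, 8] / [3];  Q = [1, 2] / [3]
  Insert 1 (step 4): P = [1, 8] / [2] / [3];  Q = [1, 2] / [3] / [4]
  Insert 6 (step 5): P = [1, 6] / [2, 8] / [3];  Q = [1, 2] / [3, 5] / [4]
  Insert 7 (step 6): P = [1, 6, 7] / [2, 8] / [3];  Q = [1, 2, 6] / [3, 5] / [4]
  Insert 4 (step 7): P = [1, 4, 7] / [2, 6] / [3, 8];  Q = [1, 2, 6] / [3, 5] / [4, 7]
  Insert 5 (step 8): P = [1, 4, 5] / [2, 6, 7] / [3, 8];  Q = [1, 2, 6] / [3, 5, 8] / [4, 7]
Final shape: (3, 3, 2).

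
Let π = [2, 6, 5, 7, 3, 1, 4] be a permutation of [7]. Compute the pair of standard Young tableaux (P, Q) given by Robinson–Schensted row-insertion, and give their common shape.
P = [1, 3, 4] / [2, 7] / [5] / [6];  Q = [1, 2, 4] / [3, 7] / [5] / [6];  common shape = (3, 2, 1, 1)

Row-insert the values π_1, π_2, … into P one at a time, bumping the leftmost entry strictly greater than the inserted value down to the next row. The recording tableau Q records, in position (i, j), the step at which that cell was added to P.
  Insert 2 (step 1): P = [2];  Q = [1]
  Insert 6 (step 2): P = [2, 6];  Q = [1, 2]
  Insert 5 (step 3): P = [2, 5] / [6];  Q = [1, 2] / [3]
  Insert 7 (step 4): P = [2, 5, 7] / [6];  Q = [1, 2, 4] / [3]
  Insert 3 (step 5): P = [2, 3, 7] / [5] / [6];  Q = [1, 2, 4] / [3] / [5]
  Insert 1 (step 6): P = [1, 3, 7] / [2] / [5] / [6];  Q = [1, 2, 4] / [3] / [5] / [6]
  Insert 4 (step 7): P = [1, 3, 4] / [2, 7] / [5] / [6];  Q = [1, 2, 4] / [3, 7] / [5] / [6]
Final shape: (3, 2, 1, 1).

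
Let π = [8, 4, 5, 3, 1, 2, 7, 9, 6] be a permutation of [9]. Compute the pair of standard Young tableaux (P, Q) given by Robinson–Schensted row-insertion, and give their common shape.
P = [1, 2, 6, 9] / [3, 5, 7] / [4] / [8];  Q = [1, 3, 7, 8] / [2, 6, 9] / [4] / [5];  common shape = (4, 3, 1, 1)

Row-insert the values π_1, π_2, … into P one at a time, bumping the leftmost entry strictly greater than the inserted value down to the next row. The recording tableau Q records, in position (i, j), the step at which that cell was added to P.
  Insert 8 (step 1): P = [8];  Q = [1]
  Insert 4 (step 2): P = [4] / [8];  Q = [1] / [2]
  Insert 5 (step 3): P = [4, 5] / [8];  Q = [1, 3] / [2]
  Insert 3 (step 4): P = [3, 5] / [4] / [8];  Q = [1, 3] / [2] / [4]
  Insert 1 (step 5): P = [1, 5] / [3] / [4] / [8];  Q = [1, 3] / [2] / [4] / [5]
  Insert 2 (step 6): P = [1, 2] / [3, 5] / [4] / [8];  Q = [1, 3] / [2, 6] / [4] / [5]
  Insert 7 (step 7): P = [1, 2, 7] / [3, 5] / [4] / [8];  Q = [1, 3, 7] / [2, 6] / [4] / [5]
  Insert 9 (step 8): P = [1, 2, 7, 9] / [3, 5] / [4] / [8];  Q = [1, 3, 7, 8] / [2, 6] / [4] / [5]
  Insert 6 (step 9): P = [1, 2, 6, 9] / [3, 5, 7] / [4] / [8];  Q = [1, 3, 7, 8] / [2, 6, 9] / [4] / [5]
Final shape: (4, 3, 1, 1).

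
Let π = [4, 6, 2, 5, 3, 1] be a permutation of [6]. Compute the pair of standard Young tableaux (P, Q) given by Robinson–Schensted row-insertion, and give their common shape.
P = [1, 3] / [2, 5] / [4] / [6];  Q = [1, 2] / [3, 4] / [5] / [6];  common shape = (2, 2, 1, 1)

Row-insert the values π_1, π_2, … into P one at a time, bumping the leftmost entry strictly greater than the inserted value down to the next row. The recording tableau Q records, in position (i, j), the step at which that cell was added to P.
  Insert 4 (step 1): P = [4];  Q = [1]
  Insert 6 (step 2): P = [4, 6];  Q = [1, 2]
  Insert 2 (step 3): P = [2, 6] / [4];  Q = [1, 2] / [3]
  Insert 5 (step 4): P = [2, 5] / [4, 6];  Q = [1, 2] / [3, 4]
  Insert 3 (step 5): P = [2, 3] / [4, 5] / [6];  Q = [1, 2] / [3, 4] / [5]
  Insert 1 (step 6): P = [1, 3] / [2, 5] / [4] / [6];  Q = [1, 2] / [3, 4] / [5] / [6]
Final shape: (2, 2, 1, 1).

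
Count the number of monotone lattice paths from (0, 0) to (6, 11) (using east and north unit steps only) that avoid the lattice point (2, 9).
Number of paths = 11551

Total paths from (0, 0) to (6, 11): C(17, 6) = 12376. Paths through (2, 9): (paths (0, 0) → (2, 9)) × (paths (2, 9) → (6, 11)) = C(11, 2) · C(6, 4) = 55 · 15 = 825. Avoidance count = 12376 − 825 = 11551.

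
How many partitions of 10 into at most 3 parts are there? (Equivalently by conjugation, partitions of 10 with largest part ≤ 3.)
p(10, parts ≤ 3) = 14

Partitions of 10 with all parts ≤ 3: 3+3+3+1, 3+3+2+2, 3+3+2+1+1, 3+3+1+1+1+1, 3+2+2+2+1, 3+2+2+1+1+1, 3+2+1+1+1+1+1, 3+1+1+1+1+1+1+1, 2+2+2+2+2, 2+2+2+2+1+1, 2+2+2+1+1+1+1, 2+2+1+1+1+1+1+1, 2+1+1+1+1+1+1+1+1, 1+1+1+1+1+1+1+1+1+1. Count = 14.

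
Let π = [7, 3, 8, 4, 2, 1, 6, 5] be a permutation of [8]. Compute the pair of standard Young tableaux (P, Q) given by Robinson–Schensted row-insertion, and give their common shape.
P = [1, 4, 5] / [2, 6] / [3, 8] / [7];  Q = [1, 3, 7] / [2, 4] / [5, 8] / [6];  common shape = (3, 2, 2, 1)

Row-insert the values π_1, π_2, … into P one at a time, bumping the leftmost entry strictly greater than the inserted value down to the next row. The recording tableau Q records, in position (i, j), the step at which that cell was added to P.
  Insert 7 (step 1): P = [7];  Q = [1]
  Insert 3 (step 2): P = [3] / [7];  Q = [1] / [2]
  Insert 8 (step 3): P = [3, 8] / [7];  Q = [1, 3] / [2]
  Insert 4 (step 4): P = [3, 4] / [7, 8];  Q = [1, 3] / [2, 4]
  Insert 2 (step 5): P = [2, 4] / [3, 8] / [7];  Q = [1, 3] / [2, 4] / [5]
  Insert 1 (step 6): P = [1, 4] / [2, 8] / [3] / [7];  Q = [1, 3] / [2, 4] / [5] / [6]
  Insert 6 (step 7): P = [1, 4, 6] / [2, 8] / [3] / [7];  Q = [1, 3, 7] / [2, 4] / [5] / [6]
  Insert 5 (step 8): P = [1, 4, 5] / [2, 6] / [3, 8] / [7];  Q = [1, 3, 7] / [2, 4] / [5, 8] / [6]
Final shape: (3, 2, 2, 1).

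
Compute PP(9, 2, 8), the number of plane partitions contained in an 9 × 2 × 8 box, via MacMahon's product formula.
PP(9, 2, 8) = 118195220

Evaluate the triple product over i = 1..9, j = 1..2, k = 1..8. The factors are (2/1) · (3/2) · (4/3) · (5/4) · (6/5) · (7/6) · (8/7) · (9/8) · … (144 factors total). The numerators and denominators telescope so the product is an integer; carrying out the multiplication exactly gives PP(9, 2, 8) = 118195220.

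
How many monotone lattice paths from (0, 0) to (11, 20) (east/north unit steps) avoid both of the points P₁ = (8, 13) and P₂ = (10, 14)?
Number of paths = 50798013

Inclusion–exclusion. Total paths: C(31, 11) = 84672315. Through P₁: C(21, 8)·C(10, 3) = 24418800. Through P₂: C(24, 10)·C(7, 1) = 13728792. Since P₁ is strictly southwest of P₂, a monotone path through both must visit P₁ then P₂; paths through both = C(21, 8)·C(3, 2)·C(7, 1) = 4273290. Avoid both = 84672315 − 24418800 − 13728792 + 4273290 = 50798013.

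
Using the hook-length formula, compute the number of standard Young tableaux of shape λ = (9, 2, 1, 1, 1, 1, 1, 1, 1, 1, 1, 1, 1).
# SYT of shape (9, 2, 1, 1, 1, 1, 1, 1, 1, 1, 1, 1, 1) = 2273920

Hook-length formula: f^λ = n! / Π hook(c), product over all cells c of the Young diagram. For λ = (9, 2, 1, 1, 1, 1, 1, 1, 1, 1, 1, 1, 1), n = 22 boxes. Hook lengths by row (left-to-right, top-to-bottom): [21, 9, 7, 6, 5, 4, 3, 2, 1]; [13, 1]; [11]; [10]; [9]; [8]; [7]; [6]; [5]; [4]; [3]; [2]; [1]. Product of hooks = 494300911104000. So f^λ = 22! / 494300911104000 = 1124000727777607680000 / 494300911104000 = 2273920.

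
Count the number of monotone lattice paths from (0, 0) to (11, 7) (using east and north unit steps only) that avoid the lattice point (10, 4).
Number of paths = 27820

Total paths from (0, 0) to (11, 7): C(18, 11) = 31824. Paths through (10, 4): (paths (0, 0) → (10, 4)) × (paths (10, 4) → (11, 7)) = C(14, 10) · C(4, 1) = 1001 · 4 = 4004. Avoidance count = 31824 − 4004 = 27820.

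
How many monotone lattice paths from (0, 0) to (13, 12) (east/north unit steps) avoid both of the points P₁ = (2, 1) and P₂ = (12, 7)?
Number of paths = 2925820

Inclusion–exclusion. Total paths: C(25, 13) = 5200300. Through P₁: C(3, 2)·C(22, 11) = 2116296. Through P₂: C(19, 12)·C(6, 1) = 302328. Since P₁ is strictly southwest of P₂, a monotone path through both must visit P₁ then P₂; paths through both = C(3, 2)·C(16, 10)·C(6, 1) = 144144. Avoid both = 5200300 − 2116296 − 302328 + 144144 = 2925820.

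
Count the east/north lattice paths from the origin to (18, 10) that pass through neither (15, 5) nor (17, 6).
Number of paths = 11982711

Inclusion–exclusion. Total paths: C(28, 18) = 13123110. Through P₁: C(20, 15)·C(8, 3) = 868224. Through P₂: C(23, 17)·C(5, 1) = 504735. Since P₁ is strictly southwest of P₂, a monotone path through both must visit P₁ then P₂; paths through both = C(20, 15)·C(3, 2)·C(5, 1) = 232560. Avoid both = 13123110 − 868224 − 504735 + 232560 = 11982711.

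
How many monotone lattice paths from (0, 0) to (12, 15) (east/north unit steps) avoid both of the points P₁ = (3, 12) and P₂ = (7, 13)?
Number of paths = 15703615

Inclusion–exclusion. Total paths: C(27, 12) = 17383860. Through P₁: C(15, 3)·C(12, 9) = 100100. Through P₂: C(20, 7)·C(7, 5) = 1627920. Since P₁ is strictly southwest of P₂, a monotone path through both must visit P₁ then P₂; paths through both = C(15, 3)·C(5, 4)·C(7, 5) = 47775. Avoid both = 17383860 − 100100 − 1627920 + 47775 = 15703615.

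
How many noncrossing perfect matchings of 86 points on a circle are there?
C_43 = 150853479205085351660700

These noncrossing handshakes are counted by the Catalan number C_n = (1/(n + 1)) · C(2n, n). For n = 43: C_43 = (1/44) · C(86, 43) = 6637553085023755473070800/44 = 150853479205085351660700.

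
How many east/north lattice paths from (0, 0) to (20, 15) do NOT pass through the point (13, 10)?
Number of paths = 2341842888

Total paths from (0, 0) to (20, 15): C(35, 20) = 3247943160. Paths through (13, 10): (paths (0, 0) → (13, 10)) × (paths (13, 10) → (20, 15)) = C(23, 13) · C(12, 7) = 1144066 · 792 = 906100272. Avoidance count = 3247943160 − 906100272 = 2341842888.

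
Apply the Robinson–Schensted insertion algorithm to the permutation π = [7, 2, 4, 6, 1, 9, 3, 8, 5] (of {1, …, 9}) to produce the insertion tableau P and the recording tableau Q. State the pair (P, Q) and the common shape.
P = [1, 3, 5, 8] / [2, 4, 6] / [7, 9];  Q = [1, 3, 4, 6] / [2, 7, 8] / [5, 9];  common shape = (4, 3, 2)

Row-insert the values π_1, π_2, … into P one at a time, bumping the leftmost entry strictly greater than the inserted value down to the next row. The recording tableau Q records, in position (i, j), the step at which that cell was added to P.
  Insert 7 (step 1): P = [7];  Q = [1]
  Insert 2 (step 2): P = [2] / [7];  Q = [1] / [2]
  Insert 4 (step 3): P = [2, 4] / [7];  Q = [1, 3] / [2]
  Insert 6 (step 4): P = [2, 4, 6] / [7];  Q = [1, 3, 4] / [2]
  Insert 1 (step 5): P = [1, 4, 6] / [2] / [7];  Q = [1, 3, 4] / [2] / [5]
  Insert 9 (step 6): P = [1, 4, 6, 9] / [2] / [7];  Q = [1, 3, 4, 6] / [2] / [5]
  Insert 3 (step 7): P = [1, 3, 6, 9] / [2, 4] / [7];  Q = [1, 3, 4, 6] / [2, 7] / [5]
  Insert 8 (step 8): P = [1, 3, 6, 8] / [2, 4, 9] / [7];  Q = [1, 3, 4, 6] / [2, 7, 8] / [5]
  Insert 5 (step 9): P = [1, 3, 5, 8] / [2, 4, 6] / [7, 9];  Q = [1, 3, 4, 6] / [2, 7, 8] / [5, 9]
Final shape: (4, 3, 2).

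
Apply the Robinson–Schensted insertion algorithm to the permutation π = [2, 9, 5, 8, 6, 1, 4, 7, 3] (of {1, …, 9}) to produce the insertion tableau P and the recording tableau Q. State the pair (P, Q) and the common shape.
P = [1, 3, 6, 7] / [2, 4] / [5] / [8] / [9];  Q = [1, 2, 4, 8] / [3, 7] / [5] / [6] / [9];  common shape = (4, 2, 1, 1, 1)

Row-insert the values π_1, π_2, … into P one at a time, bumping the leftmost entry strictly greater than the inserted value down to the next row. The recording tableau Q records, in position (i, j), the step at which that cell was added to P.
  Insert 2 (step 1): P = [2];  Q = [1]
  Insert 9 (step 2): P = [2, 9];  Q = [1, 2]
  Insert 5 (step 3): P = [2, 5] / [9];  Q = [1, 2] / [3]
  Insert 8 (step 4): P = [2, 5, 8] / [9];  Q = [1, 2, 4] / [3]
  Insert 6 (step 5): P = [2, 5, 6] / [8] / [9];  Q = [1, 2, 4] / [3] / [5]
  Insert 1 (step 6): P = [1, 5, 6] / [2] / [8] / [9];  Q = [1, 2, 4] / [3] / [5] / [6]
  Insert 4 (step 7): P = [1, 4, 6] / [2, 5] / [8] / [9];  Q = [1, 2, 4] / [3, 7] / [5] / [6]
  Insert 7 (step 8): P = [1, 4, 6, 7] / [2, 5] / [8] / [9];  Q = [1, 2, 4, 8] / [3, 7] / [5] / [6]
  Insert 3 (step 9): P = [1, 3, 6, 7] / [2, 4] / [5] / [8] / [9];  Q = [1, 2, 4, 8] / [3, 7] / [5] / [6] / [9]
Final shape: (4, 2, 1, 1, 1).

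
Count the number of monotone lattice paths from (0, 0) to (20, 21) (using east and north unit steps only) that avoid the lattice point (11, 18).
Number of paths = 261517533420

Total paths from (0, 0) to (20, 21): C(41, 20) = 269128937220. Paths through (11, 18): (paths (0, 0) → (11, 18)) × (paths (11, 18) → (20, 21)) = C(29, 11) · C(12, 9) = 34597290 · 220 = 7611403800. Avoidance count = 269128937220 − 7611403800 = 261517533420.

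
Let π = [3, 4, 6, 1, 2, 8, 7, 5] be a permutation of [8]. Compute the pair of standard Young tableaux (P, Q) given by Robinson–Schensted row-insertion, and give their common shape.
P = [1, 2, 5, 7] / [3, 4, 6] / [8];  Q = [1, 2, 3, 6] / [4, 5, 7] / [8];  common shape = (4, 3, 1)

Row-insert the values π_1, π_2, … into P one at a time, bumping the leftmost entry strictly greater than the inserted value down to the next row. The recording tableau Q records, in position (i, j), the step at which that cell was added to P.
  Insert 3 (step 1): P = [3];  Q = [1]
  Insert 4 (step 2): P = [3, 4];  Q = [1, 2]
  Insert 6 (step 3): P = [3, 4, 6];  Q = [1, 2, 3]
  Insert 1 (step 4): P = [1, 4, 6] / [3];  Q = [1, 2, 3] / [4]
  Insert 2 (step 5): P = [1, 2, 6] / [3, 4];  Q = [1, 2, 3] / [4, 5]
  Insert 8 (step 6): P = [1, 2, 6, 8] / [3, 4];  Q = [1, 2, 3, 6] / [4, 5]
  Insert 7 (step 7): P = [1, 2, 6, 7] / [3, 4, 8];  Q = [1, 2, 3, 6] / [4, 5, 7]
  Insert 5 (step 8): P = [1, 2, 5, 7] / [3, 4, 6] / [8];  Q = [1, 2, 3, 6] / [4, 5, 7] / [8]
Final shape: (4, 3, 1).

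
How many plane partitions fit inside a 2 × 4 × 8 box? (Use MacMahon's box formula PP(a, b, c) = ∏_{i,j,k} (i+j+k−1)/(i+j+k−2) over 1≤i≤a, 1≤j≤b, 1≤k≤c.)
PP(2, 4, 8) = 70785

Evaluate the triple product over i = 1..2, j = 1..4, k = 1..8. The factors are (2/1) · (3/2) · (4/3) · (5/4) · (6/5) · (7/6) · (8/7) · (9/8) · … (64 factors total). The numerators and denominators telescope so the product is an integer; carrying out the multiplication exactly gives PP(2, 4, 8) = 70785.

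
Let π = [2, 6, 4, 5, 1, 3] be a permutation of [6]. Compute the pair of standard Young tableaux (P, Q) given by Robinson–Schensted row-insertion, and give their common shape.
P = [1, 3, 5] / [2, 4] / [6];  Q = [1, 2, 4] / [3, 6] / [5];  common shape = (3, 2, 1)

Row-insert the values π_1, π_2, … into P one at a time, bumping the leftmost entry strictly greater than the inserted value down to the next row. The recording tableau Q records, in position (i, j), the step at which that cell was added to P.
  Insert 2 (step 1): P = [2];  Q = [1]
  Insert 6 (step 2): P = [2, 6];  Q = [1, 2]
  Insert 4 (step 3): P = [2, 4] / [6];  Q = [1, 2] / [3]
  Insert 5 (step 4): P = [2, 4, 5] / [6];  Q = [1, 2, 4] / [3]
  Insert 1 (step 5): P = [1, 4, 5] / [2] / [6];  Q = [1, 2, 4] / [3] / [5]
  Insert 3 (step 6): P = [1, 3, 5] / [2, 4] / [6];  Q = [1, 2, 4] / [3, 6] / [5]
Final shape: (3, 2, 1).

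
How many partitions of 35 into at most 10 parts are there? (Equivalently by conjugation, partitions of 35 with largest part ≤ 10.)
p(35, parts ≤ 10) = 8070

Use the recurrence p(n, m) = p(n, m−1) + p(n−m, m): either the largest part is < m (count p(n, m−1)) or the largest part is exactly m (remove one copy of m, count p(n−m, m)). With p(0, ·) = 1 this gives p(35, parts ≤ 10) = 8070. (By conjugating Young diagrams, this also counts partitions of 35 into at most 10 parts.)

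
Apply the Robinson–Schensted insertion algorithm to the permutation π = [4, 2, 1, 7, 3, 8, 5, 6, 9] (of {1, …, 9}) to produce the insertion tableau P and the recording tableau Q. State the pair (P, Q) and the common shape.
P = [1, 3, 5, 6, 9] / [2, 7, 8] / [4];  Q = [1, 4, 6, 8, 9] / [2, 5, 7] / [3];  common shape = (5, 3, 1)

Row-insert the values π_1, π_2, … into P one at a time, bumping the leftmost entry strictly greater than the inserted value down to the next row. The recording tableau Q records, in position (i, j), the step at which that cell was added to P.
  Insert 4 (step 1): P = [4];  Q = [1]
  Insert 2 (step 2): P = [2] / [4];  Q = [1] / [2]
  Insert 1 (step 3): P = [1] / [2] / [4];  Q = [1] / [2] / [3]
  Insert 7 (step 4): P = [1, 7] / [2] / [4];  Q = [1, 4] / [2] / [3]
  Insert 3 (step 5): P = [1, 3] / [2, 7] / [4];  Q = [1, 4] / [2, 5] / [3]
  Insert 8 (step 6): P = [1, 3, 8] / [2, 7] / [4];  Q = [1, 4, 6] / [2, 5] / [3]
  Insert 5 (step 7): P = [1, 3, 5] / [2, 7, 8] / [4];  Q = [1, 4, 6] / [2, 5, 7] / [3]
  Insert 6 (step 8): P = [1, 3, 5, 6] / [2, 7, 8] / [4];  Q = [1, 4, 6, 8] / [2, 5, 7] / [3]
  Insert 9 (step 9): P = [1, 3, 5, 6, 9] / [2, 7, 8] / [4];  Q = [1, 4, 6, 8, 9] / [2, 5, 7] / [3]
Final shape: (5, 3, 1).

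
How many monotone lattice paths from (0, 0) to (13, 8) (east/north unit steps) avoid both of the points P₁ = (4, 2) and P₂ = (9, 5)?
Number of paths = 87745

Inclusion–exclusion. Total paths: C(21, 13) = 203490. Through P₁: C(6, 4)·C(15, 9) = 75075. Through P₂: C(14, 9)·C(7, 4) = 70070. Since P₁ is strictly southwest of P₂, a monotone path through both must visit P₁ then P₂; paths through both = C(6, 4)·C(8, 5)·C(7, 4) = 29400. Avoid both = 203490 − 75075 − 70070 + 29400 = 87745.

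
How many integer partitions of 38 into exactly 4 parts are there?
p(38, 4 parts) = 411

Partitions of n into exactly k parts are in bijection with partitions of n − k into at most k parts (subtract 1 from each part). So p(38, exactly 4) = p(34, parts ≤ 4). Computing via the recurrence p(m, j) = p(m, j−1) + p(m−j, j) gives 411.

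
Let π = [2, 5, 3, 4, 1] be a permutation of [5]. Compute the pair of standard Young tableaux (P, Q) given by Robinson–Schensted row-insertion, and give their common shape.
P = [1, 3, 4] / [2] / [5];  Q = [1, 2, 4] / [3] / [5];  common shape = (3, 1, 1)

Row-insert the values π_1, π_2, … into P one at a time, bumping the leftmost entry strictly greater than the inserted value down to the next row. The recording tableau Q records, in position (i, j), the step at which that cell was added to P.
  Insert 2 (step 1): P = [2];  Q = [1]
  Insert 5 (step 2): P = [2, 5];  Q = [1, 2]
  Insert 3 (step 3): P = [2, 3] / [5];  Q = [1, 2] / [3]
  Insert 4 (step 4): P = [2, 3, 4] / [5];  Q = [1, 2, 4] / [3]
  Insert 1 (step 5): P = [1, 3, 4] / [2] / [5];  Q = [1, 2, 4] / [3] / [5]
Final shape: (3, 1, 1).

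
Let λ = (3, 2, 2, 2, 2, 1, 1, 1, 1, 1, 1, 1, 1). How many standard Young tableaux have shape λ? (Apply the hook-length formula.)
# SYT of shape (3, 2, 2, 2, 2, 1, 1, 1, 1, 1, 1, 1, 1) = 81396

Hook-length formula: f^λ = n! / Π hook(c), product over all cells c of the Young diagram. For λ = (3, 2, 2, 2, 2, 1, 1, 1, 1, 1, 1, 1, 1), n = 19 boxes. Hook lengths by row (left-to-right, top-to-bottom): [15, 6, 1]; [13, 4]; [12, 3]; [11, 2]; [10, 1]; [8]; [7]; [6]; [5]; [4]; [3]; [2]; [1]. Product of hooks = 1494484992000. So f^λ = 19! / 1494484992000 = 121645100408832000 / 1494484992000 = 81396.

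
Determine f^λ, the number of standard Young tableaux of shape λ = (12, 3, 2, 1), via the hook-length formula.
# SYT of shape (12, 3, 2, 1) = 182784

Hook-length formula: f^λ = n! / Π hook(c), product over all cells c of the Young diagram. For λ = (12, 3, 2, 1), n = 18 boxes. Hook lengths by row (left-to-right, top-to-bottom): [15, 13, 11, 9, 8, 7, 6, 5, 4, 3, 2, 1]; [5, 3, 1]; [3, 1]; [1]. Product of hooks = 35026992000. So f^λ = 18! / 35026992000 = 6402373705728000 / 35026992000 = 182784.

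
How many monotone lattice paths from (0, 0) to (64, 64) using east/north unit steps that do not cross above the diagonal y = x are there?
C_64 = 368479169875816659479009042713546950

These NE paths below the diagonal are counted by the Catalan number C_n = (1/(n + 1)) · C(2n, n). For n = 64: C_64 = (1/65) · C(128, 64) = 23951146041928082866135587776380551750/65 = 368479169875816659479009042713546950.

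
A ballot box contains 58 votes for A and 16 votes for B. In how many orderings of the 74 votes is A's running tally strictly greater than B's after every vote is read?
Strict-lead orderings = 3817480701136788

Total orderings of the 74 votes with 58 for A: C(74, 58) = 6726037425812436. By the Bertrand ballot formula (Cycle Lemma / reflection principle), the number of orderings in which A is strictly ahead of B throughout is (p − q)/(p + q) · C(p + q, p) = (58 − 16)/(58 + 16) · 6726037425812436 = 3817480701136788.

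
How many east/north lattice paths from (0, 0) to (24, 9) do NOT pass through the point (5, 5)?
Number of paths = 36335640

Total paths from (0, 0) to (24, 9): C(33, 24) = 38567100. Paths through (5, 5): (paths (0, 0) → (5, 5)) × (paths (5, 5) → (24, 9)) = C(10, 5) · C(23, 19) = 252 · 8855 = 2231460. Avoidance count = 38567100 − 2231460 = 36335640.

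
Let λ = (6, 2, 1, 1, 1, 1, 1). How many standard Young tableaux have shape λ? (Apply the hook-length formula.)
# SYT of shape (6, 2, 1, 1, 1, 1, 1) = 4290

Hook-length formula: f^λ = n! / Π hook(c), product over all cells c of the Young diagram. For λ = (6, 2, 1, 1, 1, 1, 1), n = 13 boxes. Hook lengths by row (left-to-right, top-to-bottom): [12, 6, 4, 3, 2, 1]; [7, 1]; [5]; [4]; [3]; [2]; [1]. Product of hooks = 1451520. So f^λ = 13! / 1451520 = 6227020800 / 1451520 = 4290.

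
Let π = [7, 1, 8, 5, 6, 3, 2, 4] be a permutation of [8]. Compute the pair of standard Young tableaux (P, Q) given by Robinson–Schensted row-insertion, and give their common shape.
P = [1, 2, 4] / [3, 6] / [5, 8] / [7];  Q = [1, 3, 5] / [2, 4] / [6, 8] / [7];  common shape = (3, 2, 2, 1)

Row-insert the values π_1, π_2, … into P one at a time, bumping the leftmost entry strictly greater than the inserted value down to the next row. The recording tableau Q records, in position (i, j), the step at which that cell was added to P.
  Insert 7 (step 1): P = [7];  Q = [1]
  Insert 1 (step 2): P = [1] / [7];  Q = [1] / [2]
  Insert 8 (step 3): P = [1, 8] / [7];  Q = [1, 3] / [2]
  Insert 5 (step 4): P = [1, 5] / [7, 8];  Q = [1, 3] / [2, 4]
  Insert 6 (step 5): P = [1, 5, 6] / [7, 8];  Q = [1, 3, 5] / [2, 4]
  Insert 3 (step 6): P = [1, 3, 6] / [5, 8] / [7];  Q = [1, 3, 5] / [2, 4] / [6]
  Insert 2 (step 7): P = [1, 2, 6] / [3, 8] / [5] / [7];  Q = [1, 3, 5] / [2, 4] / [6] / [7]
  Insert 4 (step 8): P = [1, 2, 4] / [3, 6] / [5, 8] / [7];  Q = [1, 3, 5] / [2, 4] / [6, 8] / [7]
Final shape: (3, 2, 2, 1).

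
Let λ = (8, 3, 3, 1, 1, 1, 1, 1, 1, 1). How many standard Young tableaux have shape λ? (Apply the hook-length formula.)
# SYT of shape (8, 3, 3, 1, 1, 1, 1, 1, 1, 1) = 52284960

Hook-length formula: f^λ = n! / Π hook(c), product over all cells c of the Young diagram. For λ = (8, 3, 3, 1, 1, 1, 1, 1, 1, 1), n = 21 boxes. Hook lengths by row (left-to-right, top-to-bottom): [17, 9, 8, 5, 4, 3, 2, 1]; [11, 3, 2]; [10, 2, 1]; [7]; [6]; [5]; [4]; [3]; [2]; [1]. Product of hooks = 977163264000. So f^λ = 21! / 977163264000 = 51090942171709440000 / 977163264000 = 52284960.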